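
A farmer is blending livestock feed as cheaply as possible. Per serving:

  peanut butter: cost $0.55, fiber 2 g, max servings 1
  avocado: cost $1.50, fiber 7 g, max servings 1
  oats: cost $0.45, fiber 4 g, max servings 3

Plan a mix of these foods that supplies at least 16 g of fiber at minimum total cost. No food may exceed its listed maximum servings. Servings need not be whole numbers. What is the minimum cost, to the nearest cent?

$2.21

Cost per g of fiber: oats $0.1125, avocado $0.2143, peanut butter $0.2750.
Take 3 servings of oats: +12.0 g fiber for $1.35 (total $1.35, still need 4.0 g).
Take 0.5714 servings of avocado: +4.0 g fiber for $0.86 (total $2.21, still need 0.0 g).
Greedy by cheapest-per-g is optimal for a single linear constraint, so the minimum cost is $2.21.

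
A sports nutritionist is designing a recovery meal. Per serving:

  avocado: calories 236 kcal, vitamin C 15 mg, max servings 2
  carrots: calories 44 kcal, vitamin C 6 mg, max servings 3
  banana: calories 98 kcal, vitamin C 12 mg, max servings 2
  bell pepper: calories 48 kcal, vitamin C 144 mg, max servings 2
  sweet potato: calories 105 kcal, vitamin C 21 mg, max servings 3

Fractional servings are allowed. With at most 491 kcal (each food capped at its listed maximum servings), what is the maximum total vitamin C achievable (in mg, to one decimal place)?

361.9 mg

Vitamin C per kcal: bell pepper 3, sweet potato 0.2, carrots 0.1364, banana 0.1224, avocado 0.06356.
Take 2 servings of bell pepper: uses 96 kcal, +288.0 mg vitamin C (running total 288.0 mg).
Take 3 servings of sweet potato: uses 315 kcal, +63.0 mg vitamin C (running total 351.0 mg).
Take 1.818 servings of carrots: uses 80 kcal, +10.9 mg vitamin C (running total 361.9 mg).
Filling greedily by vitamin C-per-kcal is optimal for one linear limit, giving 361.9 mg.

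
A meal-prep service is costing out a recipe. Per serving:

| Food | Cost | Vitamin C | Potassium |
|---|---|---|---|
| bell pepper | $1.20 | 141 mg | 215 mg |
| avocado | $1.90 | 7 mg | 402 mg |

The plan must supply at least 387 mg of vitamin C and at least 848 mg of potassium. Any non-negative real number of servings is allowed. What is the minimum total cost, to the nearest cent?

$4.51

The cheapest plan sits at a corner of the feasible region — with two constraints it uses at most two foods.
bell pepper only: max(387/141, 848/215) = 3.944 servings → $4.73.
avocado only: max(387/7, 848/402) = 55.29 servings → $105.04.
bell pepper + avocado with both tight: 2.712 servings and 0.659 servings → $4.51.
Cheapest feasible corner: $4.51.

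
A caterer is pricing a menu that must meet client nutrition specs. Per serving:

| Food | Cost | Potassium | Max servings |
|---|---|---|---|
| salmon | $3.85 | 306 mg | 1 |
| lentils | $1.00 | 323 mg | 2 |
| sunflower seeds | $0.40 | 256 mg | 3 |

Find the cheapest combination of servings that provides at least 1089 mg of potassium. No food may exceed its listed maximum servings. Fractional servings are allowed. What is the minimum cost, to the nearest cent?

Cost per mg of potassium: sunflower seeds $0.0016, lentils $0.0031, salmon $0.0126.
Take 3 servings of sunflower seeds: +768.0 mg potassium for $1.20 (total $1.20, still need 321.0 mg).
Take 0.9938 servings of lentils: +321.0 mg potassium for $0.99 (total $2.19, still need 0.0 mg).
Filling from the cheapest source first is optimal under one linear minimum: $2.19.

$2.19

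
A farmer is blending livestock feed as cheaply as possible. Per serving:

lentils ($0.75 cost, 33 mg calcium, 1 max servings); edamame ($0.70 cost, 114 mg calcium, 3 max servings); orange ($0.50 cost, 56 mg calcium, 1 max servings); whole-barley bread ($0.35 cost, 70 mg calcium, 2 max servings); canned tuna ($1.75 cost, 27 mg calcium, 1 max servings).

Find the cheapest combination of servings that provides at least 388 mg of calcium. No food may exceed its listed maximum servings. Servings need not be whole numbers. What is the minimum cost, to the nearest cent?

$2.22

Cost per mg of calcium: whole-barley bread $0.0050, edamame $0.0061, orange $0.0089, lentils $0.0227, canned tuna $0.0648.
Take 2 servings of whole-barley bread: +140.0 mg calcium for $0.70 (total $0.70, still need 248.0 mg).
Take 2.175 servings of edamame: +248.0 mg calcium for $1.52 (total $2.22, still need 0.0 mg).
Greedy by cheapest-per-mg is optimal for a single linear constraint, so the minimum cost is $2.22.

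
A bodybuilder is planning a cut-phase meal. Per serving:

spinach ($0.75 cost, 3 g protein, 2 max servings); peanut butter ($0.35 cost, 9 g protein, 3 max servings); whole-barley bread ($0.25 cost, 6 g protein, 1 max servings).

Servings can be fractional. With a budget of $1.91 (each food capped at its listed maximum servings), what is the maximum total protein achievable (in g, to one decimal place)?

35.4 g

Protein per dollar: peanut butter 25.71, whole-barley bread 24, spinach 4.
Take 3 servings of peanut butter: spends $1.05, +27.0 g protein (running total 27.0 g).
Take 1 serving of whole-barley bread: spends $0.25, +6.0 g protein (running total 33.0 g).
Take 0.8133 servings of spinach: spends $0.61, +2.4 g protein (running total 35.4 g).
Greedy by best ratio exhausts the cost allowance optimally: 35.4 g.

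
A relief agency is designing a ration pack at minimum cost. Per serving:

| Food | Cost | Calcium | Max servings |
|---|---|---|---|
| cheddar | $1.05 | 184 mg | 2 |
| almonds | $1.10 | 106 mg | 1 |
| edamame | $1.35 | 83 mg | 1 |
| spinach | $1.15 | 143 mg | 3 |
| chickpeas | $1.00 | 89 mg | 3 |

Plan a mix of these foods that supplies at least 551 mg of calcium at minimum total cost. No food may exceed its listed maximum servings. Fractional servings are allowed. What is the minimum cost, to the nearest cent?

Cost per mg of calcium: cheddar $0.0057, spinach $0.0080, almonds $0.0104, chickpeas $0.0112, edamame $0.0163.
Take 2 servings of cheddar: +368.0 mg calcium for $2.10 (total $2.10, still need 183.0 mg).
Take 1.28 servings of spinach: +183.0 mg calcium for $1.47 (total $3.57, still need 0.0 mg).
Greedy by cheapest-per-mg is optimal for a single linear constraint, so the minimum cost is $3.57.

$3.57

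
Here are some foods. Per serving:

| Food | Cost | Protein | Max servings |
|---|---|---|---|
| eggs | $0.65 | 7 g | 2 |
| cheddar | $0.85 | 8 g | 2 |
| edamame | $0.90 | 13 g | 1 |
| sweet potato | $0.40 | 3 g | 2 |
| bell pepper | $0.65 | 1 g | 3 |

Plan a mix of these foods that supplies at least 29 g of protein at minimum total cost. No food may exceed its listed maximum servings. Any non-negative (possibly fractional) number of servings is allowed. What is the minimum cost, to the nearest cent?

$2.41

Cost per g of protein: edamame $0.0692, eggs $0.0929, cheddar $0.1062, sweet potato $0.1333, bell pepper $0.6500.
Take 1 serving of edamame: +13.0 g protein for $0.90 (total $0.90, still need 16.0 g).
Take 2 servings of eggs: +14.0 g protein for $1.30 (total $2.20, still need 2.0 g).
Take 0.25 servings of cheddar: +2.0 g protein for $0.21 (total $2.41, still need 0.0 g).
Filling from the cheapest source first is optimal under one linear minimum: $2.41.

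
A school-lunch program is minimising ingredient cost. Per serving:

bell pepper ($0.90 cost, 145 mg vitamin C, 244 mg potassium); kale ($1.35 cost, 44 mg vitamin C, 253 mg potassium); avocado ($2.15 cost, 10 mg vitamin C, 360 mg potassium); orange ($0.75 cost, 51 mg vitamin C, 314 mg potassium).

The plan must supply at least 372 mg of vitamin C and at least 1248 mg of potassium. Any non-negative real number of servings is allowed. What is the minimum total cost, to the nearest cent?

A basic optimal solution has at most two foods positive. Try each food alone and each pair with both targets met exactly.
bell pepper only: max(372/145, 1248/244) = 5.115 servings → $4.60.
kale only: max(372/44, 1248/253) = 8.455 servings → $11.41.
avocado only: max(372/10, 1248/360) = 37.2 servings → $79.98.
orange only: max(372/51, 1248/314) = 7.294 servings → $5.47.
bell pepper + kale with both tight: 1.511 servings and 3.476 servings → $6.05.
bell pepper + avocado with both tight: 2.441 servings and 1.813 servings → $6.09.
bell pepper + orange with both tight: 1.607 servings and 2.726 servings → $3.49.
kale + avocado: the both-tight solution has a negative serving — not a feasible corner.
kale + orange with both targets exact would need a negative amount; discard.
avocado + orange: intersection lies outside the first quadrant.
The minimum over all feasible corners is $3.49.

$3.49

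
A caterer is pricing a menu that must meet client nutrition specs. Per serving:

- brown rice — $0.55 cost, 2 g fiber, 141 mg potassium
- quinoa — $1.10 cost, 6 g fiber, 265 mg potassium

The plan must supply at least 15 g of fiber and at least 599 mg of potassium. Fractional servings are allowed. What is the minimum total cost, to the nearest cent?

This is a tiny linear program; its minimum lies at a vertex of the feasible set. List the vertices and price them.
brown rice only: max(15/2, 599/141) = 7.5 servings → $4.12.
quinoa only: max(15/6, 599/265) = 2.5 servings → $2.75.
brown rice + quinoa: intersection lies outside the first quadrant.
The minimum over all feasible corners is $2.75.

$2.75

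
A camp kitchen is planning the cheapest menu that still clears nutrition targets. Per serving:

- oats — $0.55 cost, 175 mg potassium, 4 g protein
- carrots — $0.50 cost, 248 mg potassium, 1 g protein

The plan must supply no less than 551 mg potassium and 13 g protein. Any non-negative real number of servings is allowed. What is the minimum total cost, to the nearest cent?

At the optimum either one food covers both requirements or two foods hit both targets exactly; no other combination can be cheaper.
oats only: max(551/175, 13/4) = 3.25 servings → $1.79.
carrots only: max(551/248, 13/1) = 13 servings → $6.50.
oats + carrots: intersection lies outside the first quadrant.
So the least-cost plan costs $1.79.

$1.79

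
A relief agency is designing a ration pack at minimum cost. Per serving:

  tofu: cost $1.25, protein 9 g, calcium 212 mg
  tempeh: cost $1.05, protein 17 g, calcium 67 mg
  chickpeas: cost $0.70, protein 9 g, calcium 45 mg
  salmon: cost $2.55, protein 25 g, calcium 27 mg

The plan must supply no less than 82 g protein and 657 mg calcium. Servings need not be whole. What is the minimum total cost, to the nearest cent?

$6.38

The cheapest plan sits at a corner of the feasible region — with two constraints it uses at most two foods.
tofu only: max(82/9, 657/212) = 9.111 servings → $11.39.
tempeh only: max(82/17, 657/67) = 9.806 servings → $10.30.
chickpeas only: max(82/9, 657/45) = 14.6 servings → $10.22.
salmon only: max(82/25, 657/27) = 24.33 servings → $62.05.
tofu + tempeh with both tight: 1.891 servings and 3.822 servings → $6.38.
tofu + chickpeas with both tight: 1.479 servings and 7.632 servings → $7.19.
tofu + salmon with both tight: 2.81 servings and 2.268 servings → $9.30.
tempeh + chickpeas: the both-tight solution has a negative serving — not a feasible corner.
tempeh + salmon: intersection lies outside the first quadrant.
chickpeas + salmon: the both-tight solution has a negative serving — not a feasible corner.
So the least-cost plan costs $6.38.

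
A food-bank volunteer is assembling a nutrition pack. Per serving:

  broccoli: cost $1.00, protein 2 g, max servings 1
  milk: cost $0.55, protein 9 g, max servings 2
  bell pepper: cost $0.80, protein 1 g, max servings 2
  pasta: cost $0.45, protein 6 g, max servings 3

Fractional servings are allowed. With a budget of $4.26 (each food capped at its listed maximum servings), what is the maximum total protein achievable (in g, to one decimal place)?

39.0 g

Protein per dollar: milk 16.36, pasta 13.33, broccoli 2, bell pepper 1.25.
Take 2 servings of milk: spends $1.10, +18.0 g protein (running total 18.0 g).
Take 3 servings of pasta: spends $1.35, +18.0 g protein (running total 36.0 g).
Take 1 serving of broccoli: spends $1.00, +2.0 g protein (running total 38.0 g).
Take 1.012 servings of bell pepper: spends $0.81, +1.0 g protein (running total 39.0 g).
Filling greedily by protein-per-dollar is optimal for one linear limit, giving 39.0 g.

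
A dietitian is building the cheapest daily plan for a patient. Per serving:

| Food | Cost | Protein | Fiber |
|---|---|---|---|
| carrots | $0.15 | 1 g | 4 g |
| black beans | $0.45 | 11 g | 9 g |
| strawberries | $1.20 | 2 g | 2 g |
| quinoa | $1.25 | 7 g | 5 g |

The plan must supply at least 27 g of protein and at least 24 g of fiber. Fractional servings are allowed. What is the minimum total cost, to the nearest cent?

Minimising a linear cost over {protein ≥ 27, fiber ≥ 24, servings ≥ 0} — the optimum is at a vertex, using one or two foods.
carrots only: max(27/1, 24/4) = 27 servings → $4.05.
black beans only: max(27/11, 24/9) = 2.667 servings → $1.20.
strawberries only: max(27/2, 24/2) = 13.5 servings → $16.20.
quinoa only: max(27/7, 24/5) = 4.8 servings → $6.00.
carrots + black beans with both tight: 0.6 servings and 2.4 servings → $1.17.
carrots + strawberries: intersection lies outside the first quadrant.
carrots + quinoa with both tight: 1.435 servings and 3.652 servings → $4.78.
black beans + strawberries with both tight: 1.5 servings and 5.25 servings → $6.97.
black beans + quinoa with both targets exact would need a negative amount; discard.
strawberries + quinoa with both tight: 8.25 servings and 1.5 servings → $11.78.
So the least-cost plan costs $1.17.

$1.17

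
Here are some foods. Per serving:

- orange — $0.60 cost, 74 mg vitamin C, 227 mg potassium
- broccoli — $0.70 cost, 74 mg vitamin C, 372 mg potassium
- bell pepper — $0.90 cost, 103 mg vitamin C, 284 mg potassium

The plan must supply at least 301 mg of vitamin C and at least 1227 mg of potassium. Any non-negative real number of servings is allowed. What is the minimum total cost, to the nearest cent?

With two linear requirements the optimum uses one or two foods; enumerate the corners.
orange only: max(301/74, 1227/227) = 5.405 servings → $3.24.
broccoli only: max(301/74, 1227/372) = 4.068 servings → $2.85.
bell pepper only: max(301/103, 1227/284) = 4.32 servings → $3.89.
orange + broccoli with both tight: 1.973 servings and 2.094 servings → $2.65.
orange + bell pepper: the both-tight solution has a negative serving — not a feasible corner.
broccoli + bell pepper with both tight: 2.364 servings and 1.224 servings → $2.76.
The minimum over all feasible corners is $2.65.

$2.65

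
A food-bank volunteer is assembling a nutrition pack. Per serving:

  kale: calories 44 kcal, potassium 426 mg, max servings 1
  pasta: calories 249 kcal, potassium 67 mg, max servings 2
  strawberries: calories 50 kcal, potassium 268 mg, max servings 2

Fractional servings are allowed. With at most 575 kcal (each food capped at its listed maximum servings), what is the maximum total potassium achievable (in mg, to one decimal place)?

1078.0 mg

Potassium per kcal: kale 9.682, strawberries 5.36, pasta 0.2691.
Take 1 serving of kale: uses 44 kcal, +426.0 mg potassium (running total 426.0 mg).
Take 2 servings of strawberries: uses 100 kcal, +536.0 mg potassium (running total 962.0 mg).
Take 1.731 servings of pasta: uses 431 kcal, +116.0 mg potassium (running total 1078.0 mg).
Filling greedily by potassium-per-kcal is optimal for one linear limit, giving 1078.0 mg.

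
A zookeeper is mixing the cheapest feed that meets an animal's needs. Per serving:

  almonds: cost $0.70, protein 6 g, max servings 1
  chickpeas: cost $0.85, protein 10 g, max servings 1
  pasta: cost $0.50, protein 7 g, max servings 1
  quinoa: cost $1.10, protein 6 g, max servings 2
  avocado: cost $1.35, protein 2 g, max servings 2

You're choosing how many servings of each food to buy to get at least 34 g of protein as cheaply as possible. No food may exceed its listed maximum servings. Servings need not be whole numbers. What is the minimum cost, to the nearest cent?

$4.07

Cost per g of protein: pasta $0.0714, chickpeas $0.0850, almonds $0.1167, quinoa $0.1833, avocado $0.6750.
Take 1 serving of pasta: +7.0 g protein for $0.50 (total $0.50, still need 27.0 g).
Take 1 serving of chickpeas: +10.0 g protein for $0.85 (total $1.35, still need 17.0 g).
Take 1 serving of almonds: +6.0 g protein for $0.70 (total $2.05, still need 11.0 g).
Take 1.833 servings of quinoa: +11.0 g protein for $2.02 (total $4.07, still need 0.0 g).
Greedy by cheapest-per-g is optimal for a single linear constraint, so the minimum cost is $4.07.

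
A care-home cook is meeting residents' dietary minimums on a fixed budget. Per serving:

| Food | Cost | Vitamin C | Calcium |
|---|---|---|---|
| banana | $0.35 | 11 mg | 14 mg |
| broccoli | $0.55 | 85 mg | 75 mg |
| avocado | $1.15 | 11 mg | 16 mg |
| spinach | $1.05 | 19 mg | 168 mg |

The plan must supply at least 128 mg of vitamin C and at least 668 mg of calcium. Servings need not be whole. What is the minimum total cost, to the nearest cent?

$4.23

A basic optimal solution has at most two foods positive. Try each food alone and each pair with both targets met exactly.
banana only: max(128/11, 668/14) = 47.71 servings → $16.70.
broccoli only: max(128/85, 668/75) = 8.907 servings → $4.90.
avocado only: max(128/11, 668/16) = 41.75 servings → $48.01.
spinach only: max(128/19, 668/168) = 6.737 servings → $7.07.
banana + broccoli: intersection lies outside the first quadrant.
banana + avocado: intersection lies outside the first quadrant.
banana + spinach with both tight: 5.57 servings and 3.512 servings → $5.64.
broccoli + avocado with both targets exact would need a negative amount; discard.
broccoli + spinach with both tight: 0.6855 servings and 3.67 servings → $4.23.
avocado + spinach with both tight: 5.707 servings and 3.433 servings → $10.17.
So the least-cost plan costs $4.23.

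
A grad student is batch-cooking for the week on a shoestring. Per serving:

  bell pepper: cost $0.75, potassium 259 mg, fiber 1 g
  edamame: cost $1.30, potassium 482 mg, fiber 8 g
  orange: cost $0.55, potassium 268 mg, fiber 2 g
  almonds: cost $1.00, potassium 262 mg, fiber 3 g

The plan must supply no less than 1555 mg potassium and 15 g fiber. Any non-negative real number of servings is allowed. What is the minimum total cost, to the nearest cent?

$3.43

Compare the cost at each extreme point of the feasible region.
bell pepper only: max(1555/259, 15/1) = 15 servings → $11.25.
edamame only: max(1555/482, 15/8) = 3.226 servings → $4.19.
orange only: max(1555/268, 15/2) = 7.5 servings → $4.12.
almonds only: max(1555/262, 15/3) = 5.935 servings → $5.94.
bell pepper + edamame with both tight: 3.277 servings and 1.465 servings → $4.36.
bell pepper + orange with both targets exact would need a negative amount; discard.
bell pepper + almonds with both tight: 1.427 servings and 4.524 servings → $5.59.
edamame + orange with both tight: 0.7712 servings and 4.415 servings → $3.43.
edamame + almonds with both targets exact would need a negative amount; discard.
orange + almonds with both tight: 2.625 servings and 3.25 servings → $4.69.
The minimum over all feasible corners is $3.43.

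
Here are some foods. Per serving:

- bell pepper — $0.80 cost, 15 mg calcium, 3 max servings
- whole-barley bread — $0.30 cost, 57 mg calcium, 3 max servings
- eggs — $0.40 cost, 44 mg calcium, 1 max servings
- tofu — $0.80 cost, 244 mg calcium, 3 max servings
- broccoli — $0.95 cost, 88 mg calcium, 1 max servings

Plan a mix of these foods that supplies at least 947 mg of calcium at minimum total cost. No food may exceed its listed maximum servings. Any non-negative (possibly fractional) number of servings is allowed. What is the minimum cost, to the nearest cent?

Cost per mg of calcium: tofu $0.0033, whole-barley bread $0.0053, eggs $0.0091, broccoli $0.0108, bell pepper $0.0533.
Take 3 servings of tofu: +732.0 mg calcium for $2.40 (total $2.40, still need 215.0 mg).
Take 3 servings of whole-barley bread: +171.0 mg calcium for $0.90 (total $3.30, still need 44.0 mg).
Take 1 serving of eggs: +44.0 mg calcium for $0.40 (total $3.70, still need 0.0 mg).
Greedy by cheapest-per-mg is optimal for a single linear constraint, so the minimum cost is $3.70.

$3.70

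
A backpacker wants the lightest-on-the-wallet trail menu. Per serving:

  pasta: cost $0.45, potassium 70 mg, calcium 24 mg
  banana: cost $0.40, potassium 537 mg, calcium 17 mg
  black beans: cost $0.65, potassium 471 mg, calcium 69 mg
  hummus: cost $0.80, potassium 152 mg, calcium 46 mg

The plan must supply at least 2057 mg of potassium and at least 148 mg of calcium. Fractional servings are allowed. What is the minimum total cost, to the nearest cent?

$1.99

Compare the cost at each extreme point of the feasible region.
pasta only: max(2057/70, 148/24) = 29.39 servings → $13.22.
banana only: max(2057/537, 148/17) = 8.706 servings → $3.48.
black beans only: max(2057/471, 148/69) = 4.367 servings → $2.84.
hummus only: max(2057/152, 148/46) = 13.53 servings → $10.83.
pasta + banana with both tight: 3.805 servings and 3.335 servings → $3.05.
pasta + black beans: the both-tight solution has a negative serving — not a feasible corner.
pasta + hummus with both targets exact would need a negative amount; discard.
banana + black beans with both tight: 2.487 servings and 1.532 servings → $1.99.
banana + hummus with both tight: 3.261 servings and 2.012 servings → $2.91.
black beans + hummus: intersection lies outside the first quadrant.
So the least-cost plan costs $1.99.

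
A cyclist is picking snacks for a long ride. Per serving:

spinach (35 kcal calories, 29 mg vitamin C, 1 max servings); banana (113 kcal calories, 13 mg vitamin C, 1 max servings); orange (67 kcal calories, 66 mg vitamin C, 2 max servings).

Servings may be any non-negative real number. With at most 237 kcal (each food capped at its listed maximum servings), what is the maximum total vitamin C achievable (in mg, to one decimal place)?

168.8 mg

Vitamin C per kcal: orange 0.9851, spinach 0.8286, banana 0.115.
Take 2 servings of orange: uses 134 kcal, +132.0 mg vitamin C (running total 132.0 mg).
Take 1 serving of spinach: uses 35 kcal, +29.0 mg vitamin C (running total 161.0 mg).
Take 0.6018 servings of banana: uses 68 kcal, +7.8 mg vitamin C (running total 168.8 mg).
Greedy by best ratio exhausts the calories allowance optimally: 168.8 mg.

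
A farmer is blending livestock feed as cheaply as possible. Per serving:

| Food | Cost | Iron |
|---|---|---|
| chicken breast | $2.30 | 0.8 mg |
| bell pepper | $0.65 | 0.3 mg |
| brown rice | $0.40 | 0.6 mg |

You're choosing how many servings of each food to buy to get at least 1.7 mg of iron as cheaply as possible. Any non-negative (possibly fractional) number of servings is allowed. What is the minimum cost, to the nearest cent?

Cost per mg of iron: brown rice $0.6667, bell pepper $2.1667, chicken breast $2.8750.
With no serving limits, use only brown rice: 1.7 mg / 0.6 mg = 2.833 servings × $0.40 = $1.13.

$1.13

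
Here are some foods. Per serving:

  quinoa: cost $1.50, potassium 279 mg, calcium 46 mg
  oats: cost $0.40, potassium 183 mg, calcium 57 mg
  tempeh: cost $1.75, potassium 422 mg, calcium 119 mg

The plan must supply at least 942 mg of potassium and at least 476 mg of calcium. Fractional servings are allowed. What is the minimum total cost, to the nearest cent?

Minimising a linear cost over {potassium ≥ 942, calcium ≥ 476, servings ≥ 0} — the optimum is at a vertex, using one or two foods.
quinoa only: max(942/279, 476/46) = 10.35 servings → $15.52.
oats only: max(942/183, 476/57) = 8.351 servings → $3.34.
tempeh only: max(942/422, 476/119) = 4 servings → $7.00.
quinoa + oats with both targets exact would need a negative amount; discard.
quinoa + tempeh: intersection lies outside the first quadrant.
oats + tempeh: intersection lies outside the first quadrant.
Cheapest feasible corner: $3.34.

$3.34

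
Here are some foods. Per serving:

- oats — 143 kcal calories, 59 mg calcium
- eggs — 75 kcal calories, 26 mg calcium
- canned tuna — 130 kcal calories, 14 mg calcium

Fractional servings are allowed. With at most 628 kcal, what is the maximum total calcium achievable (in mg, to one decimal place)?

259.1 mg

Calcium per kcal: oats 0.4126, eggs 0.3467, canned tuna 0.1077.
With no serving limits, spend the whole calories allowance on oats: 628 kcal / 143 kcal × 59 mg = 259.1 mg.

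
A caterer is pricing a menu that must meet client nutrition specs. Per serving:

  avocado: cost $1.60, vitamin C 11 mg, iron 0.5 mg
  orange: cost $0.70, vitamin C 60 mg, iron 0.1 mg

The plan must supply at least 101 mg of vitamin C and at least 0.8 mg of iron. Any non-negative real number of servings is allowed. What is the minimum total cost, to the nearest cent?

An LP optimum is at a vertex; with two nutrient constraints at most two foods are used. Check each candidate.
avocado only: max(101/11, 0.8/0.5) = 9.182 servings → $14.69.
orange only: max(101/60, 0.8/0.1) = 8 servings → $5.60.
avocado + orange with both tight: 1.311 servings and 1.443 servings → $3.11.
The minimum over all feasible corners is $3.11.

$3.11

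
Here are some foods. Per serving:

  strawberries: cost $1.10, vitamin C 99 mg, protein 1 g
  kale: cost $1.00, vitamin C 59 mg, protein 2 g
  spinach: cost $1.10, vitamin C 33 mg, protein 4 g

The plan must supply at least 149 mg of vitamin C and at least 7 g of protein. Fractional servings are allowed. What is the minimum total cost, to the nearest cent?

$2.75

This is a tiny linear program; its minimum lies at a vertex of the feasible set. List the vertices and price them.
strawberries only: max(149/99, 7/1) = 7 servings → $7.70.
kale only: max(149/59, 7/2) = 3.5 servings → $3.50.
spinach only: max(149/33, 7/4) = 4.515 servings → $4.97.
strawberries + kale: the both-tight solution has a negative serving — not a feasible corner.
strawberries + spinach with both tight: 1.006 servings and 1.499 servings → $2.75.
kale + spinach with both tight: 2.147 servings and 0.6765 servings → $2.89.
The minimum over all feasible corners is $2.75.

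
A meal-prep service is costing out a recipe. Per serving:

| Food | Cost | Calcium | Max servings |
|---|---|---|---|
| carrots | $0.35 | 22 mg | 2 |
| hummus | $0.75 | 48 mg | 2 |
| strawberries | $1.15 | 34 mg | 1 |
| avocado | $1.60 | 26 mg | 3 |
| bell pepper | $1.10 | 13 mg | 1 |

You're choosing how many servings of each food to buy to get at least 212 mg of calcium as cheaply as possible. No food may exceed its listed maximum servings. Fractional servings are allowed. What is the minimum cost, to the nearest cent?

$5.69

Cost per mg of calcium: hummus $0.0156, carrots $0.0159, strawberries $0.0338, avocado $0.0615, bell pepper $0.0846.
Take 2 servings of hummus: +96.0 mg calcium for $1.50 (total $1.50, still need 116.0 mg).
Take 2 servings of carrots: +44.0 mg calcium for $0.70 (total $2.20, still need 72.0 mg).
Take 1 serving of strawberries: +34.0 mg calcium for $1.15 (total $3.35, still need 38.0 mg).
Take 1.462 servings of avocado: +38.0 mg calcium for $2.34 (total $5.69, still need 0.0 mg).
Greedy by cheapest-per-mg is optimal for a single linear constraint, so the minimum cost is $5.69.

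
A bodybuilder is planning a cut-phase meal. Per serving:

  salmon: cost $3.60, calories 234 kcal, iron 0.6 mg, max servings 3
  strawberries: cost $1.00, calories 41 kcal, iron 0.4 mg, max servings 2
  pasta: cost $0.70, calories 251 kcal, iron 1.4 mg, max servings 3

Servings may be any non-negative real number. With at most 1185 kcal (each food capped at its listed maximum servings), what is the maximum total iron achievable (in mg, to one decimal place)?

Iron per kcal: strawberries 0.009756, pasta 0.005578, salmon 0.002564.
Take 2 servings of strawberries: uses 82 kcal, +0.8 mg iron (running total 0.8 mg).
Take 3 servings of pasta: uses 753 kcal, +4.2 mg iron (running total 5.0 mg).
Take 1.496 servings of salmon: uses 350 kcal, +0.9 mg iron (running total 5.9 mg).
Filling greedily by iron-per-kcal is optimal for one linear limit, giving 5.9 mg.

5.9 mg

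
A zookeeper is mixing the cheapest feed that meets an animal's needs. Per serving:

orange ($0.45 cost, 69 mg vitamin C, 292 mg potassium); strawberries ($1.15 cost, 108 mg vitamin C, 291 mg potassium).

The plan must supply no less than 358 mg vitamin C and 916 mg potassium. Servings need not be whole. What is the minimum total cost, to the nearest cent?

$2.33

At the optimum either one food covers both requirements or two foods hit both targets exactly; no other combination can be cheaper.
orange only: max(358/69, 916/292) = 5.188 servings → $2.33.
strawberries only: max(358/108, 916/291) = 3.315 servings → $3.81.
orange + strawberries: intersection lies outside the first quadrant.
So the least-cost plan costs $2.33.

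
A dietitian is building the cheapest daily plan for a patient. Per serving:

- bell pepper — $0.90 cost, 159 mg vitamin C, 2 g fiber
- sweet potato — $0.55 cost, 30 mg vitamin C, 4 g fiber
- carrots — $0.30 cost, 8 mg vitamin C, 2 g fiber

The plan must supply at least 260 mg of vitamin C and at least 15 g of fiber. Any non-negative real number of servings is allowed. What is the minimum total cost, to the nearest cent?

At the optimum either one food covers both requirements or two foods hit both targets exactly; no other combination can be cheaper.
bell pepper only: max(260/159, 15/2) = 7.5 servings → $6.75.
sweet potato only: max(260/30, 15/4) = 8.667 servings → $4.77.
carrots only: max(260/8, 15/2) = 32.5 servings → $9.75.
bell pepper + sweet potato with both tight: 1.024 servings and 3.238 servings → $2.70.
bell pepper + carrots with both tight: 1.325 servings and 6.175 servings → $3.04.
sweet potato + carrots: intersection lies outside the first quadrant.
The minimum over all feasible corners is $2.70.

$2.70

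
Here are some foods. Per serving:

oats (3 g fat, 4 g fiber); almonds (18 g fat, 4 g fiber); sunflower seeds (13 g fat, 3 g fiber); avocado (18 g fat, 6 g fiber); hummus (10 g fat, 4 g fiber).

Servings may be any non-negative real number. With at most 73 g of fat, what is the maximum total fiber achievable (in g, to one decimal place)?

Fiber per g fat: oats 1.333, hummus 0.4, avocado 0.3333, sunflower seeds 0.2308, almonds 0.2222.
With no serving limits, spend the whole fat allowance on oats: 73 g / 3 g × 4 g = 97.3 g.

97.3 g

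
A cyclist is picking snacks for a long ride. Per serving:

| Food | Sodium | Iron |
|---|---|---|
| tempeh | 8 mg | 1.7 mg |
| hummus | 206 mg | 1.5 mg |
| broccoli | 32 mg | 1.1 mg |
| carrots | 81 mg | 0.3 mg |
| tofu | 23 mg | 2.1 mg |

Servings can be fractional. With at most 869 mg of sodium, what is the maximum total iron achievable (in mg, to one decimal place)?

Iron per mg sodium: tempeh 0.2125, tofu 0.0913, broccoli 0.03438, hummus 0.007282, carrots 0.003704.
With no serving limits, spend the whole sodium allowance on tempeh: 869 mg / 8 mg × 1.7 mg = 184.7 mg.

184.7 mg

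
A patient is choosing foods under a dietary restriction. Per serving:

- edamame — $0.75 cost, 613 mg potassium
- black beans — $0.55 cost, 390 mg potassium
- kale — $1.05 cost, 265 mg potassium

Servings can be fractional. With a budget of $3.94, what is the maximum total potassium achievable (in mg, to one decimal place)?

Potassium per dollar: edamame 817.3, black beans 709.1, kale 252.4.
With no serving limits, spend the whole cost allowance on edamame: $3.94 / $0.75 × 613 mg = 3220.3 mg.

3220.3 mg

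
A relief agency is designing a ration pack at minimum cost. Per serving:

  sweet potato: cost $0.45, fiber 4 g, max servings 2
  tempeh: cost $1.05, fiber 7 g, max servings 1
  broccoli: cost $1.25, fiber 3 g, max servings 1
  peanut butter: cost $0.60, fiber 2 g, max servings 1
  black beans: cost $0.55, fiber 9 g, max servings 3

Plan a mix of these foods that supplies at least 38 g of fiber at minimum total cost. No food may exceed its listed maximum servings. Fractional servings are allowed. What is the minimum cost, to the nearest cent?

$3.00

Cost per g of fiber: black beans $0.0611, sweet potato $0.1125, tempeh $0.1500, peanut butter $0.3000, broccoli $0.4167.
Take 3 servings of black beans: +27.0 g fiber for $1.65 (total $1.65, still need 11.0 g).
Take 2 servings of sweet potato: +8.0 g fiber for $0.90 (total $2.55, still need 3.0 g).
Take 0.4286 servings of tempeh: +3.0 g fiber for $0.45 (total $3.00, still need 0.0 g).
Greedy by cheapest-per-g is optimal for a single linear constraint, so the minimum cost is $3.00.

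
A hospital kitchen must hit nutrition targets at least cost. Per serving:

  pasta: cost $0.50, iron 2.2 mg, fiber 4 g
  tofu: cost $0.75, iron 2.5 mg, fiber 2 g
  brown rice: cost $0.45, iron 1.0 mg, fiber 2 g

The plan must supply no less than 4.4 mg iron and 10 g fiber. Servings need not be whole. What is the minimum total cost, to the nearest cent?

For a min-cost LP with two ≥-constraints, a basic feasible solution has at most two positive variables.
pasta only: max(4.4/2.2, 10/4) = 2.5 servings → $1.25.
tofu only: max(4.4/2.5, 10/2) = 5 servings → $3.75.
brown rice only: max(4.4/1.0, 10/2) = 5 servings → $2.25.
pasta + tofu: the both-tight solution has a negative serving — not a feasible corner.
pasta + brown rice with both targets exact would need a negative amount; discard.
tofu + brown rice: the both-tight solution has a negative serving — not a feasible corner.
So the least-cost plan costs $1.25.

$1.25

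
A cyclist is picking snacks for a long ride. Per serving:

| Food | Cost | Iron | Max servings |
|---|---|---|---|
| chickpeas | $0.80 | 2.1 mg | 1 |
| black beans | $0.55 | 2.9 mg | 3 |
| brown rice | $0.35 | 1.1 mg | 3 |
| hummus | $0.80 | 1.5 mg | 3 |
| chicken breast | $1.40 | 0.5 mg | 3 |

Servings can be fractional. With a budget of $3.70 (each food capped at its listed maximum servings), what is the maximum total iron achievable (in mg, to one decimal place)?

14.5 mg

Iron per dollar: black beans 5.273, brown rice 3.143, chickpeas 2.625, hummus 1.875, chicken breast 0.3571.
Take 3 servings of black beans: spends $1.65, +8.7 mg iron (running total 8.7 mg).
Take 3 servings of brown rice: spends $1.05, +3.3 mg iron (running total 12.0 mg).
Take 1 serving of chickpeas: spends $0.80, +2.1 mg iron (running total 14.1 mg).
Take 0.25 servings of hummus: spends $0.20, +0.4 mg iron (running total 14.5 mg).
Greedy by best ratio exhausts the cost allowance optimally: 14.5 mg.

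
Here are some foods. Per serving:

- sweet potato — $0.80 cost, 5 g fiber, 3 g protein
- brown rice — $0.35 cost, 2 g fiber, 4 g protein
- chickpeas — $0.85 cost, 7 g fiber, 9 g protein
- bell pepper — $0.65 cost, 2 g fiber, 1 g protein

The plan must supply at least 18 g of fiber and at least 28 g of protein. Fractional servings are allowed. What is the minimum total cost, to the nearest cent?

$2.55

At the optimum either one food covers both requirements or two foods hit both targets exactly; no other combination can be cheaper.
sweet potato only: max(18/5, 28/3) = 9.333 servings → $7.47.
brown rice only: max(18/2, 28/4) = 9 servings → $3.15.
chickpeas only: max(18/7, 28/9) = 3.111 servings → $2.64.
bell pepper only: max(18/2, 28/1) = 28 servings → $18.20.
sweet potato + brown rice with both tight: 1.143 servings and 6.143 servings → $3.06.
sweet potato + chickpeas: the both-tight solution has a negative serving — not a feasible corner.
sweet potato + bell pepper with both targets exact would need a negative amount; discard.
brown rice + chickpeas with both tight: 3.4 servings and 1.6 servings → $2.55.
brown rice + bell pepper with both tight: 6.333 servings and 2.667 servings → $3.95.
chickpeas + bell pepper: the both-tight solution has a negative serving — not a feasible corner.
The minimum over all feasible corners is $2.55.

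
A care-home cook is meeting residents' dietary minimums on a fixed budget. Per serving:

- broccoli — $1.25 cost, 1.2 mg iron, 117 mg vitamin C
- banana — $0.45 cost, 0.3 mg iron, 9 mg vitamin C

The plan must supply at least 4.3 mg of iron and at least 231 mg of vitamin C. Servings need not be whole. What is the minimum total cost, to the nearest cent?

Compare the cost at each extreme point of the feasible region.
broccoli only: max(4.3/1.2, 231/117) = 3.583 servings → $4.48.
banana only: max(4.3/0.3, 231/9) = 25.67 servings → $11.55.
broccoli + banana with both tight: 1.259 servings and 9.296 servings → $5.76.
So the least-cost plan costs $4.48.

$4.48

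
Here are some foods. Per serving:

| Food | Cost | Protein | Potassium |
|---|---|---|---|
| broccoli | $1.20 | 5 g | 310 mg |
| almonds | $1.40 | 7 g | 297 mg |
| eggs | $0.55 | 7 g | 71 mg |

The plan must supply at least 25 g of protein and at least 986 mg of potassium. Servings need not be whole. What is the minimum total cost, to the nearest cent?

Two binding constraints pin down two serving amounts, so the optimal mix uses at most two foods. The candidates are each food alone (scaled to the tighter of protein/potassium) and each pair with both constraints tight.
broccoli only: max(25/5, 986/310) = 5 servings → $6.00.
almonds only: max(25/7, 986/297) = 3.571 servings → $5.00.
eggs only: max(25/7, 986/71) = 13.89 servings → $7.64.
broccoli + almonds: intersection lies outside the first quadrant.
broccoli + eggs with both tight: 2.825 servings and 1.554 servings → $4.24.
almonds + eggs with both tight: 3.241 servings and 0.3306 servings → $4.72.
Cheapest feasible corner: $4.24.

$4.24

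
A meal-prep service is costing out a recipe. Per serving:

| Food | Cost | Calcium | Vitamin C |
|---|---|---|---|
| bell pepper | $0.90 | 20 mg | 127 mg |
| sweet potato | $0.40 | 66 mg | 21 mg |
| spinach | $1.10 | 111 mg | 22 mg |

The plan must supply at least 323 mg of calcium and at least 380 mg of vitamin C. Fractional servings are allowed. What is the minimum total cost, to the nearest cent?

$3.75

bell pepper only: max(323/20, 380/127) = 16.15 servings → $14.54.
sweet potato only: max(323/66, 380/21) = 18.1 servings → $7.24.
spinach only: max(323/111, 380/22) = 17.27 servings → $19.00.
bell pepper + sweet potato with both tight: 2.298 servings and 4.198 servings → $3.75.
bell pepper + spinach with both tight: 2.568 servings and 2.447 servings → $5.00.
sweet potato + spinach: the both-tight solution has a negative serving — not a feasible corner.
Cheapest feasible corner: $3.75.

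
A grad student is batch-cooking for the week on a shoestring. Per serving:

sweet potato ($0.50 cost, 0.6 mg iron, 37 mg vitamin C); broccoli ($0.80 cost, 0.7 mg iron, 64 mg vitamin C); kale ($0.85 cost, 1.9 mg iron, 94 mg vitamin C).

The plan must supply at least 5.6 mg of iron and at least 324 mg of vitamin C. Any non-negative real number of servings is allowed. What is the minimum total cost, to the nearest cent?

A basic optimal solution has at most two foods positive. Try each food alone and each pair with both targets met exactly.
sweet potato only: max(5.6/0.6, 324/37) = 9.333 servings → $4.67.
broccoli only: max(5.6/0.7, 324/64) = 8 servings → $6.40.
kale only: max(5.6/1.9, 324/94) = 3.447 servings → $2.93.
sweet potato + broccoli with both targets exact would need a negative amount; discard.
sweet potato + kale with both tight: 6.417 servings and 0.9209 servings → $3.99.
broccoli + kale with both tight: 1.599 servings and 2.358 servings → $3.28.
So the least-cost plan costs $2.93.

$2.93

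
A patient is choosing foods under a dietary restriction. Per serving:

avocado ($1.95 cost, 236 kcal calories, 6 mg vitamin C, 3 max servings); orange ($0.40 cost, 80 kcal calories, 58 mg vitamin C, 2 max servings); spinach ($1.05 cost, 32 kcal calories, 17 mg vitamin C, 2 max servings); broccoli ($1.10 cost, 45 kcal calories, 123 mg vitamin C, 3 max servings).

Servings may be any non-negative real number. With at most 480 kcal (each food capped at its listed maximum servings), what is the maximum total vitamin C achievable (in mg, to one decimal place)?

Vitamin C per kcal: broccoli 2.733, orange 0.725, spinach 0.5312, avocado 0.02542.
Take 3 servings of broccoli: uses 135 kcal, +369.0 mg vitamin C (running total 369.0 mg).
Take 2 servings of orange: uses 160 kcal, +116.0 mg vitamin C (running total 485.0 mg).
Take 2 servings of spinach: uses 64 kcal, +34.0 mg vitamin C (running total 519.0 mg).
Take 0.5127 servings of avocado: uses 121 kcal, +3.1 mg vitamin C (running total 522.1 mg).
Greedy by best ratio exhausts the calories allowance optimally: 522.1 mg.

522.1 mg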